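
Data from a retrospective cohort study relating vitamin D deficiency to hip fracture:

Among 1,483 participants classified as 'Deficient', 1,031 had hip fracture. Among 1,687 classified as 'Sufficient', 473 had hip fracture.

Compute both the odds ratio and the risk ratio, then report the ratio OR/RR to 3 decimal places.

2.361

From the description: a = 1031, b = 452, c = 473, d = 1214.
OR = (1031·1214)/(452·473) = 1251634/213796 = 5.85434
Risk in exposed = 1031/1483 = 0.69521; risk in unexposed = 473/1687 = 0.28038; RR = 2.47954
OR/RR = 5.85434 / 2.47954 = 2.36106
The outcome is not rare, so the OR lies further from 1 than the RR.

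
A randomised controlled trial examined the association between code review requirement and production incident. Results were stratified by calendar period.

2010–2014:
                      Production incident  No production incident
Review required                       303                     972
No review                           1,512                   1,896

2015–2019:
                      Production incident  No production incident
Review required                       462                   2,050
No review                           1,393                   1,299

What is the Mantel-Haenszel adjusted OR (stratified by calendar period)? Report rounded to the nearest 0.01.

0.28

OR_MH = Σ(aᵢdᵢ/nᵢ) / Σ(bᵢcᵢ/nᵢ), where nᵢ is the stratum total.
Stratum 1 (2010–2014): n = 4683; a·d/n = 303·1896/4683 = 122.6752; b·c/n = 972·1512/4683 = 313.8296
Stratum 2 (2015–2019): n = 5204; a·d/n = 462·1299/5204 = 115.3224; b·c/n = 2050·1393/5204 = 548.7414
OR_MH = (122.6752 + 115.3224) / (313.8296 + 548.7414) = 237.9977 / 862.5709 = 0.27592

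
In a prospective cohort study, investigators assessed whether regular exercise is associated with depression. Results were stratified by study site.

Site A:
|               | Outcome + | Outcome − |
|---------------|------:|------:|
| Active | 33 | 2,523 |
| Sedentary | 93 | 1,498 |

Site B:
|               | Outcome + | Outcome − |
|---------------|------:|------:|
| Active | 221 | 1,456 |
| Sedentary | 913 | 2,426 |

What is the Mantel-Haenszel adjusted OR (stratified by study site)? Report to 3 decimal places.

OR_MH = Σ(aᵢdᵢ/nᵢ) / Σ(bᵢcᵢ/nᵢ), where nᵢ is the stratum total.
Stratum 1 (Site A): n = 4147; a·d/n = 33·1498/4147 = 11.9204; b·c/n = 2523·93/4147 = 56.5804
Stratum 2 (Site B): n = 5016; a·d/n = 221·2426/5016 = 106.8872; b·c/n = 1456·913/5016 = 265.0175
OR_MH = (11.9204 + 106.8872) / (56.5804 + 265.0175) = 118.8076 / 321.5980 = 0.36943

0.369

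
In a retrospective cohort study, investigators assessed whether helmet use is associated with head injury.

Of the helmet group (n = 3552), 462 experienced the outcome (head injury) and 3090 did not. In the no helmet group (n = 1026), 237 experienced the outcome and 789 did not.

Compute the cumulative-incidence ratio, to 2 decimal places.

From the description: a = 462, b = 3090, c = 237, d = 789.
Risk in exposed = 462/3552 = 0.13007; risk in unexposed = 237/1026 = 0.23099.
RR = 0.13007 / 0.23099 = 0.56308
The risk is 44% lower among the exposed than among the unexposed.

0.56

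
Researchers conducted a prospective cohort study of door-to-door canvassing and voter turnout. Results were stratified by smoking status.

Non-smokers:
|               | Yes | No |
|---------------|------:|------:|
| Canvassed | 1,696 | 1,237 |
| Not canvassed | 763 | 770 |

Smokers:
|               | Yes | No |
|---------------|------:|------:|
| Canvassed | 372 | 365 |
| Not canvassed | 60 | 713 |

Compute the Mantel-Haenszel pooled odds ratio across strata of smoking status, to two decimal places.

OR_MH = Σ(aᵢdᵢ/nᵢ) / Σ(bᵢcᵢ/nᵢ), where nᵢ is the stratum total.
Stratum 1 (Non-smokers): n = 4466; a·d/n = 1696·770/4466 = 292.4138; b·c/n = 1237·763/4466 = 211.3370
Stratum 2 (Smokers): n = 1510; a·d/n = 372·713/1510 = 175.6530; b·c/n = 365·60/1510 = 14.5033
OR_MH = (292.4138 + 175.6530) / (211.3370 + 14.5033) = 468.0668 / 225.8403 = 2.07256

2.07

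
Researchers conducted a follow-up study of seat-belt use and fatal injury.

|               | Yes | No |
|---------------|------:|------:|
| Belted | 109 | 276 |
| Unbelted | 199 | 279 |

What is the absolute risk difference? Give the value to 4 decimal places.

-0.1332

Cells: a = 109, b = 276, c = 199, d = 279.
Risk in exposed = 109/385 = 0.283117; risk in unexposed = 199/478 = 0.416318.
Risk difference = 0.283117 − 0.416318 = -0.133201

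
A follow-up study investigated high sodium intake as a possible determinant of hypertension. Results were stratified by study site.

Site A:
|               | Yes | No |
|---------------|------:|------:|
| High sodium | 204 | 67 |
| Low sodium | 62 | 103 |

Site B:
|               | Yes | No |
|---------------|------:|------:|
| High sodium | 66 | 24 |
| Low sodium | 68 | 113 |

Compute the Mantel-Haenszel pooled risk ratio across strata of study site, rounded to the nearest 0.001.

RR_MH = Σ(aᵢ·n₀ᵢ/nᵢ) / Σ(cᵢ·n₁ᵢ/nᵢ), with n₁ᵢ = aᵢ+bᵢ (exposed), n₀ᵢ = cᵢ+dᵢ (unexposed), nᵢ = n₁ᵢ+n₀ᵢ.
Stratum 1 (Site A): n₁ = 271, n₀ = 165, n = 436; a·n₀/n = 204·165/436 = 77.2018; c·n₁/n = 62·271/436 = 38.5367
Stratum 2 (Site B): n₁ = 90, n₀ = 181, n = 271; a·n₀/n = 66·181/271 = 44.0812; c·n₁/n = 68·90/271 = 22.5830
RR_MH = (77.2018 + 44.0812) / (38.5367 + 22.5830) = 121.2830 / 61.1197 = 1.98435

1.984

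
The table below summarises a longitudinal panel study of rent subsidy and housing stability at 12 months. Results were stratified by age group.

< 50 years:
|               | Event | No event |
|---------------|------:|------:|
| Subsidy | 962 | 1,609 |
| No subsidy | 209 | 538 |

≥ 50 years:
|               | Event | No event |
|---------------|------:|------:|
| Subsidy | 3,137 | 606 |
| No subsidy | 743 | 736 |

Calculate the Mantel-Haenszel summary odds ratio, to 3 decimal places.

3.189

OR_MH = Σ(aᵢdᵢ/nᵢ) / Σ(bᵢcᵢ/nᵢ), where nᵢ is the stratum total.
Stratum 1 (< 50 years): n = 3318; a·d/n = 962·538/3318 = 155.9843; b·c/n = 1609·209/3318 = 101.3505
Stratum 2 (≥ 50 years): n = 5222; a·d/n = 3137·736/5222 = 442.1356; b·c/n = 606·743/5222 = 86.2233
OR_MH = (155.9843 + 442.1356) / (101.3505 + 86.2233) = 598.1199 / 187.5738 = 3.18872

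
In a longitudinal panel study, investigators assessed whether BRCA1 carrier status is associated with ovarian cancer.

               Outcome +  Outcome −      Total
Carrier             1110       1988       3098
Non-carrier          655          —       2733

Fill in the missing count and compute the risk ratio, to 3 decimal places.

The missing cell is in the unexposed row: 2733 − 655 = 2078.
So a = 1110, b = 1988, c = 655, d = 2078.
RR = [a/(a+b)] / [c/(c+d)] = (1110/3098) / (655/2733) = 0.35830/0.23966 = 1.49500

1.495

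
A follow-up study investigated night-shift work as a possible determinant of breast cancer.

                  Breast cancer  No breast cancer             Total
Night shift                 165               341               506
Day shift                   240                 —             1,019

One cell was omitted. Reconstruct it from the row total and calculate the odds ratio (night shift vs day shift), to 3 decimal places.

1.571

The missing cell is in the unexposed row: 1019 − 240 = 779.
So a = 165, b = 341, c = 240, d = 779.
OR = (a·d)/(b·c) = (165 × 779) / (341 × 240) = 128535 / 81840 = 1.57056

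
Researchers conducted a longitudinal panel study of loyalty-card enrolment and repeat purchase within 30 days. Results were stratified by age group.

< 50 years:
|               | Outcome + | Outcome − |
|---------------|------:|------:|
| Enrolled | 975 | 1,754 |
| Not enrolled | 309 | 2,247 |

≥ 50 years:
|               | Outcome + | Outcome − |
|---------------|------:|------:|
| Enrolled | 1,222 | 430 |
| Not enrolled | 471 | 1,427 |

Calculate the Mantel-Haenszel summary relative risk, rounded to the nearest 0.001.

2.970

RR_MH = Σ(aᵢ·n₀ᵢ/nᵢ) / Σ(cᵢ·n₁ᵢ/nᵢ), with n₁ᵢ = aᵢ+bᵢ (exposed), n₀ᵢ = cᵢ+dᵢ (unexposed), nᵢ = n₁ᵢ+n₀ᵢ.
Stratum 1 (< 50 years): n₁ = 2729, n₀ = 2556, n = 5285; a·n₀/n = 975·2556/5285 = 471.5421; c·n₁/n = 309·2729/5285 = 159.5574
Stratum 2 (≥ 50 years): n₁ = 1652, n₀ = 1898, n = 3550; a·n₀/n = 1222·1898/3550 = 653.3397; c·n₁/n = 471·1652/3550 = 219.1808
RR_MH = (471.5421 + 653.3397) / (159.5574 + 219.1808) = 1124.8818 / 378.7383 = 2.97008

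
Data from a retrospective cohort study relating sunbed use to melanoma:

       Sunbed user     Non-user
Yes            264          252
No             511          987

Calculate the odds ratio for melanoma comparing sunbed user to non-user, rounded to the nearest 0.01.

2.02

Reading the table with exposure as columns: a = 264 (Sunbed user, case), b = 511 (Sunbed user, non-case), c = 252 (Non-user, case), d = 987.
OR = (a·d)/(b·c) = (264 × 987) / (511 × 252) = 260568 / 128772 = 2.02348
The odds of melanoma are about 2.02 times as high in the sunbed user group.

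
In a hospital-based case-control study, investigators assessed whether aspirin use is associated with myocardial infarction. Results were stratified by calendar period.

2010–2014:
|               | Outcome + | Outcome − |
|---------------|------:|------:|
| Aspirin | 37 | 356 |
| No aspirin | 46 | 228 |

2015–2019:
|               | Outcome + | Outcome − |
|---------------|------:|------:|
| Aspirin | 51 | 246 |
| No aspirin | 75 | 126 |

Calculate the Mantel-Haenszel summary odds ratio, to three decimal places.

0.415

OR_MH = Σ(aᵢdᵢ/nᵢ) / Σ(bᵢcᵢ/nᵢ), where nᵢ is the stratum total.
Stratum 1 (2010–2014): n = 667; a·d/n = 37·228/667 = 12.6477; b·c/n = 356·46/667 = 24.5517
Stratum 2 (2015–2019): n = 498; a·d/n = 51·126/498 = 12.9036; b·c/n = 246·75/498 = 37.0482
OR_MH = (12.6477 + 12.9036) / (24.5517 + 37.0482) = 25.5513 / 61.5999 = 0.41479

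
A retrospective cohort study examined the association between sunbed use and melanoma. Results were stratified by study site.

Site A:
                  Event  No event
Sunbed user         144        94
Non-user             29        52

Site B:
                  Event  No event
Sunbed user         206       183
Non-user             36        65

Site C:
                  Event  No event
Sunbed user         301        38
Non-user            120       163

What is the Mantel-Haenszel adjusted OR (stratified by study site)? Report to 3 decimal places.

OR_MH = Σ(aᵢdᵢ/nᵢ) / Σ(bᵢcᵢ/nᵢ), where nᵢ is the stratum total.
Stratum 1 (Site A): n = 319; a·d/n = 144·52/319 = 23.4734; b·c/n = 94·29/319 = 8.5455
Stratum 2 (Site B): n = 490; a·d/n = 206·65/490 = 27.3265; b·c/n = 183·36/490 = 13.4449
Stratum 3 (Site C): n = 622; a·d/n = 301·163/622 = 78.8794; b·c/n = 38·120/622 = 7.3312
OR_MH = (23.4734 + 27.3265 + 78.8794) / (8.5455 + 13.4449 + 7.3312) = 129.6793 / 29.3215 = 4.42266

4.423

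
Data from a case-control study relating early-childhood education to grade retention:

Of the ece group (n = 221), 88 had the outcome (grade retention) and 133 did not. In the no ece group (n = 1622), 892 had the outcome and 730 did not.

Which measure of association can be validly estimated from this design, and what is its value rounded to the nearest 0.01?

0.54

From the description: a = 88, b = 133, c = 892, d = 730.
This is a case-control study: participants were sampled on outcome status, so risks in the source population cannot be estimated directly — relative risk is not valid here. The odds ratio is the appropriate measure.
OR = (a·d)/(b·c) = (88 × 730) / (133 × 892) = 64240 / 118636 = 0.54149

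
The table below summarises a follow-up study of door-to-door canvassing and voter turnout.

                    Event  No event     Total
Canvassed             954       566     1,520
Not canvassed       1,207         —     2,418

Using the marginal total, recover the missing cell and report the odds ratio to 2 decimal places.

The missing cell is in the unexposed row: 2418 − 1207 = 1211.
So a = 954, b = 566, c = 1207, d = 1211.
OR = (a·d)/(b·c) = (954 × 1211) / (566 × 1207) = 1155294 / 683162 = 1.69110

1.69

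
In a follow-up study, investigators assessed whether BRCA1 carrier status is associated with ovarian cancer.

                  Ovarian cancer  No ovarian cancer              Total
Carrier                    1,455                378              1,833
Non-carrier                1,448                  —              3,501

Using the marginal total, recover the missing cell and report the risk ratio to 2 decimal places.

1.92

The missing cell is in the unexposed row: 3501 − 1448 = 2053.
So a = 1455, b = 378, c = 1448, d = 2053.
RR = [a/(a+b)] / [c/(c+d)] = (1455/1833) / (1448/3501) = 0.79378/0.41360 = 1.91922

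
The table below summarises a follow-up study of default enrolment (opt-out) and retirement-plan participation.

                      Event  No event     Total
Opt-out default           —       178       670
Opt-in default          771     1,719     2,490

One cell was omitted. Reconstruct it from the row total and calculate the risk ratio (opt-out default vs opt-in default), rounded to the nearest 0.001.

2.372

The missing cell is in the exposed row: 670 − 178 = 492.
So a = 492, b = 178, c = 771, d = 1719.
RR = [a/(a+b)] / [c/(c+d)] = (492/670) / (771/2490) = 0.73433/0.30964 = 2.37157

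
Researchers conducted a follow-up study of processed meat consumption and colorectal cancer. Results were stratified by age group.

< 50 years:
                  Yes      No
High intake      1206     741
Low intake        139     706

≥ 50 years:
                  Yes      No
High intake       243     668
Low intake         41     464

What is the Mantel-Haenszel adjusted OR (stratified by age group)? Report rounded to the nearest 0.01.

OR_MH = Σ(aᵢdᵢ/nᵢ) / Σ(bᵢcᵢ/nᵢ), where nᵢ is the stratum total.
Stratum 1 (< 50 years): n = 2792; a·d/n = 1206·706/2792 = 304.9556; b·c/n = 741·139/2792 = 36.8908
Stratum 2 (≥ 50 years): n = 1416; a·d/n = 243·464/1416 = 79.6271; b·c/n = 668·41/1416 = 19.3418
OR_MH = (304.9556 + 79.6271) / (36.8908 + 19.3418) = 384.5827 / 56.2326 = 6.83915

6.84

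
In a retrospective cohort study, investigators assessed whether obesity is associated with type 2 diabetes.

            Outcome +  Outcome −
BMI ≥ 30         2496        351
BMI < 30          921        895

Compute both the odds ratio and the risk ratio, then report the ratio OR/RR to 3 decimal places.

3.997

Cells: a = 2496, b = 351, c = 921, d = 895.
OR = (2496·895)/(351·921) = 2233920/323271 = 6.91036
Risk in exposed = 2496/2847 = 0.87671; risk in unexposed = 921/1816 = 0.50716; RR = 1.72867
OR/RR = 6.91036 / 1.72867 = 3.99749
The outcome is not rare, so the OR lies further from 1 than the RR.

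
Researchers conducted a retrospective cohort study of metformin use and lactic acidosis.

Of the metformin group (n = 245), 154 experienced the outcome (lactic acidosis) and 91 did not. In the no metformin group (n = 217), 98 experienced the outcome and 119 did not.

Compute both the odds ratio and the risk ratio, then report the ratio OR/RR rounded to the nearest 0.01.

1.48

From the description: a = 154, b = 91, c = 98, d = 119.
OR = (154·119)/(91·98) = 18326/8918 = 2.05495
Risk in exposed = 154/245 = 0.62857; risk in unexposed = 98/217 = 0.45161; RR = 1.39184
OR/RR = 2.05495 / 1.39184 = 1.47643
The outcome is not rare, so the OR lies further from 1 than the RR.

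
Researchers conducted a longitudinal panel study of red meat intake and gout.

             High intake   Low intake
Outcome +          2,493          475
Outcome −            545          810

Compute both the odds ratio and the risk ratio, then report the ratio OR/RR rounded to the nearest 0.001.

Reading the table with exposure as columns: a = 2493 (High intake, case), b = 545 (High intake, non-case), c = 475 (Low intake, case), d = 810.
OR = (2493·810)/(545·475) = 2019330/258875 = 7.80041
Risk in exposed = 2493/3038 = 0.82061; risk in unexposed = 475/1285 = 0.36965; RR = 2.21995
OR/RR = 7.80041 / 2.21995 = 3.51377
The outcome is not rare, so the OR lies further from 1 than the RR.

3.514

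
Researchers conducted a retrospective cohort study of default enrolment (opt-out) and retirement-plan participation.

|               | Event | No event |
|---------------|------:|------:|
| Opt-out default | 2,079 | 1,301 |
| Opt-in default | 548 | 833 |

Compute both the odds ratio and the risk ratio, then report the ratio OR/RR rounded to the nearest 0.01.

Cells: a = 2079, b = 1301, c = 548, d = 833.
OR = (2079·833)/(1301·548) = 1731807/712948 = 2.42908
Risk in exposed = 2079/3380 = 0.61509; risk in unexposed = 548/1381 = 0.39681; RR = 1.55007
OR/RR = 2.42908 / 1.55007 = 1.56708
The outcome is not rare, so the OR lies further from 1 than the RR.

1.57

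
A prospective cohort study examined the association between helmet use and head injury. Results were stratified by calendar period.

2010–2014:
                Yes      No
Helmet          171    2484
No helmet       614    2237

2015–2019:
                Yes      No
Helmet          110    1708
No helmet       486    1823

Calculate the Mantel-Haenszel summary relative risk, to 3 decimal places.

0.294

RR_MH = Σ(aᵢ·n₀ᵢ/nᵢ) / Σ(cᵢ·n₁ᵢ/nᵢ), with n₁ᵢ = aᵢ+bᵢ (exposed), n₀ᵢ = cᵢ+dᵢ (unexposed), nᵢ = n₁ᵢ+n₀ᵢ.
Stratum 1 (2010–2014): n₁ = 2655, n₀ = 2851, n = 5506; a·n₀/n = 171·2851/5506 = 88.5436; c·n₁/n = 614·2655/5506 = 296.0716
Stratum 2 (2015–2019): n₁ = 1818, n₀ = 2309, n = 4127; a·n₀/n = 110·2309/4127 = 61.5435; c·n₁/n = 486·1818/4127 = 214.0897
RR_MH = (88.5436 + 61.5435) / (296.0716 + 214.0897) = 150.0871 / 510.1612 = 0.29420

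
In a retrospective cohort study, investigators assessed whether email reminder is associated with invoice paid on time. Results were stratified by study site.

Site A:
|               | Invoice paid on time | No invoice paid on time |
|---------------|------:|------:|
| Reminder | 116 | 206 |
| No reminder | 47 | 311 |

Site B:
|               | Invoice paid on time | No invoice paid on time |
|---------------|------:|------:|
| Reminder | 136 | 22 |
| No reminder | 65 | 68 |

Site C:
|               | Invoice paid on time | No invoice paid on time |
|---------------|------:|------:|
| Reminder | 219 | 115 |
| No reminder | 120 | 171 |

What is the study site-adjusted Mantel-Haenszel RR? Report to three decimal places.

RR_MH = Σ(aᵢ·n₀ᵢ/nᵢ) / Σ(cᵢ·n₁ᵢ/nᵢ), with n₁ᵢ = aᵢ+bᵢ (exposed), n₀ᵢ = cᵢ+dᵢ (unexposed), nᵢ = n₁ᵢ+n₀ᵢ.
Stratum 1 (Site A): n₁ = 322, n₀ = 358, n = 680; a·n₀/n = 116·358/680 = 61.0706; c·n₁/n = 47·322/680 = 22.2559
Stratum 2 (Site B): n₁ = 158, n₀ = 133, n = 291; a·n₀/n = 136·133/291 = 62.1581; c·n₁/n = 65·158/291 = 35.2921
Stratum 3 (Site C): n₁ = 334, n₀ = 291, n = 625; a·n₀/n = 219·291/625 = 101.9664; c·n₁/n = 120·334/625 = 64.1280
RR_MH = (61.0706 + 62.1581 + 101.9664) / (22.2559 + 35.2921 + 64.1280) = 225.1951 / 121.6760 = 1.85078

1.851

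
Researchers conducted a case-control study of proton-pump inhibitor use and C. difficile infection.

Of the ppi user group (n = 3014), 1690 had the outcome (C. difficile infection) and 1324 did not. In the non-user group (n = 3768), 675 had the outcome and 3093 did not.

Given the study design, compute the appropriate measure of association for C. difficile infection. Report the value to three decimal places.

From the description: a = 1690, b = 1324, c = 675, d = 3093.
This is a case-control study: participants were sampled on outcome status, so risks in the source population cannot be estimated directly — relative risk is not valid here. The odds ratio is the appropriate measure.
OR = (a·d)/(b·c) = (1690 × 3093) / (1324 × 675) = 5227170 / 893700 = 5.84891

5.849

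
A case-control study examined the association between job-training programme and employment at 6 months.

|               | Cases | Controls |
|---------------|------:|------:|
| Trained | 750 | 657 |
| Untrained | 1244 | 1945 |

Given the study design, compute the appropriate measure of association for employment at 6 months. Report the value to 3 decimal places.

Cells: a = 750, b = 657, c = 1244, d = 1945.
This is a case-control study: participants were sampled on outcome status, so risks in the source population cannot be estimated directly — relative risk is not valid here. The odds ratio is the appropriate measure.
OR = (a·d)/(b·c) = (750 × 1945) / (657 × 1244) = 1458750 / 817308 = 1.78482

1.785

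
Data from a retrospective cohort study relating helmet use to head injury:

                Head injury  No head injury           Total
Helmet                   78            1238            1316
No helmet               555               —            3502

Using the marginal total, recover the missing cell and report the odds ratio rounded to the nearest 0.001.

The missing cell is in the unexposed row: 3502 − 555 = 2947.
So a = 78, b = 1238, c = 555, d = 2947.
OR = (a·d)/(b·c) = (78 × 2947) / (1238 × 555) = 229866 / 687090 = 0.33455

0.335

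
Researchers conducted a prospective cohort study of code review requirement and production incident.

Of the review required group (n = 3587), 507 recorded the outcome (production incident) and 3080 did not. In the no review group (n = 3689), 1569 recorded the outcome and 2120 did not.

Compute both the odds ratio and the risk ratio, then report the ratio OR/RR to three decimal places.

From the description: a = 507, b = 3080, c = 1569, d = 2120.
OR = (507·2120)/(3080·1569) = 1074840/4832520 = 0.22242
Risk in exposed = 507/3587 = 0.14134; risk in unexposed = 1569/3689 = 0.42532; RR = 0.33232
OR/RR = 0.22242 / 0.33232 = 0.66928
The outcome is not rare, so the OR lies further from 1 than the RR.

0.669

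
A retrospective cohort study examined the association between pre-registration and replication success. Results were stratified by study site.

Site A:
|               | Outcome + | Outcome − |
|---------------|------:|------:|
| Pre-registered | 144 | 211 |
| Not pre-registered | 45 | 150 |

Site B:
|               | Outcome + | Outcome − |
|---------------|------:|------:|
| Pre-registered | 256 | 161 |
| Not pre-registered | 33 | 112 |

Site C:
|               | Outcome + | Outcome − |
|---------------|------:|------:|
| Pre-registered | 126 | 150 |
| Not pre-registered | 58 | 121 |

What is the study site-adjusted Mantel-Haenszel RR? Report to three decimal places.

RR_MH = Σ(aᵢ·n₀ᵢ/nᵢ) / Σ(cᵢ·n₁ᵢ/nᵢ), with n₁ᵢ = aᵢ+bᵢ (exposed), n₀ᵢ = cᵢ+dᵢ (unexposed), nᵢ = n₁ᵢ+n₀ᵢ.
Stratum 1 (Site A): n₁ = 355, n₀ = 195, n = 550; a·n₀/n = 144·195/550 = 51.0545; c·n₁/n = 45·355/550 = 29.0455
Stratum 2 (Site B): n₁ = 417, n₀ = 145, n = 562; a·n₀/n = 256·145/562 = 66.0498; c·n₁/n = 33·417/562 = 24.4858
Stratum 3 (Site C): n₁ = 276, n₀ = 179, n = 455; a·n₀/n = 126·179/455 = 49.5692; c·n₁/n = 58·276/455 = 35.1824
RR_MH = (51.0545 + 66.0498 + 49.5692) / (29.0455 + 24.4858 + 35.1824) = 166.6736 / 88.7136 = 1.87878

1.879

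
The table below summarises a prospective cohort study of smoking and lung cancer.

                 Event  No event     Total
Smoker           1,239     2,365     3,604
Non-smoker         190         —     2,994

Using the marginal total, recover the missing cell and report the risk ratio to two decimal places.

5.42

The missing cell is in the unexposed row: 2994 − 190 = 2804.
So a = 1239, b = 2365, c = 190, d = 2804.
RR = [a/(a+b)] / [c/(c+d)] = (1239/3604) / (190/2994) = 0.34378/0.06346 = 5.41732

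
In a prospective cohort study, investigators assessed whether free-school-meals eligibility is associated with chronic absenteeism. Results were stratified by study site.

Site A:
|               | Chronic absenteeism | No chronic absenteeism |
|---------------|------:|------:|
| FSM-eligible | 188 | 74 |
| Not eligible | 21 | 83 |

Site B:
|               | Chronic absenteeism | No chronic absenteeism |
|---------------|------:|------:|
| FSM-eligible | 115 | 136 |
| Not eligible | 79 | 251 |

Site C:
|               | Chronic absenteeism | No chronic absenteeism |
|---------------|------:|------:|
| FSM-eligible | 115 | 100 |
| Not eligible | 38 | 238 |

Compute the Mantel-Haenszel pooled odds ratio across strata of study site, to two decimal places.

4.86

OR_MH = Σ(aᵢdᵢ/nᵢ) / Σ(bᵢcᵢ/nᵢ), where nᵢ is the stratum total.
Stratum 1 (Site A): n = 366; a·d/n = 188·83/366 = 42.6339; b·c/n = 74·21/366 = 4.2459
Stratum 2 (Site B): n = 581; a·d/n = 115·251/581 = 49.6816; b·c/n = 136·79/581 = 18.4923
Stratum 3 (Site C): n = 491; a·d/n = 115·238/491 = 55.7434; b·c/n = 100·38/491 = 7.7393
OR_MH = (42.6339 + 49.6816 + 55.7434) / (4.2459 + 18.4923 + 7.7393) = 148.0588 / 30.4775 = 4.85798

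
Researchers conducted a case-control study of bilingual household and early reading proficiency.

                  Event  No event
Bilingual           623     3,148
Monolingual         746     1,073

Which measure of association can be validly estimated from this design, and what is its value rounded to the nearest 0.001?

0.285

Cells: a = 623, b = 3148, c = 746, d = 1073.
This is a case-control study: participants were sampled on outcome status, so risks in the source population cannot be estimated directly — relative risk is not valid here. The odds ratio is the appropriate measure.
OR = (a·d)/(b·c) = (623 × 1073) / (3148 × 746) = 668479 / 2348408 = 0.28465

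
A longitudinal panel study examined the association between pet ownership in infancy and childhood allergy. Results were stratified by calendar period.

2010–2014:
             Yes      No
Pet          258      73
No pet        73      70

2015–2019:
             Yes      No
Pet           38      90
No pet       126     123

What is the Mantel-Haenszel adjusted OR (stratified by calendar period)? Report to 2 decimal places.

OR_MH = Σ(aᵢdᵢ/nᵢ) / Σ(bᵢcᵢ/nᵢ), where nᵢ is the stratum total.
Stratum 1 (2010–2014): n = 474; a·d/n = 258·70/474 = 38.1013; b·c/n = 73·73/474 = 11.2426
Stratum 2 (2015–2019): n = 377; a·d/n = 38·123/377 = 12.3979; b·c/n = 90·126/377 = 30.0796
OR_MH = (38.1013 + 12.3979) / (11.2426 + 30.0796) = 50.4991 / 41.3222 = 1.22208

1.22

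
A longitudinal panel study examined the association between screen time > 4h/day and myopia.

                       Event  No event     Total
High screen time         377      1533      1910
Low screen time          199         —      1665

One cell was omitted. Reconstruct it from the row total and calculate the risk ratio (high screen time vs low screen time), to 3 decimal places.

1.651

The missing cell is in the unexposed row: 1665 − 199 = 1466.
So a = 377, b = 1533, c = 199, d = 1466.
RR = [a/(a+b)] / [c/(c+d)] = (377/1910) / (199/1665) = 0.19738/0.11952 = 1.65146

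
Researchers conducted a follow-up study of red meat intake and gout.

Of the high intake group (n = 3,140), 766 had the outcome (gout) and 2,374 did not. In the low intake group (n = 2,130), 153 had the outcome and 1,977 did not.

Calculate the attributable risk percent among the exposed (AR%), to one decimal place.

70.6

From the description: a = 766, b = 2374, c = 153, d = 1977.
Risk in exposed = 766/3140 = 0.24395; risk in unexposed = 153/2130 = 0.07183.
RR = 0.24395/0.07183 = 3.39615
AR% = (RR − 1)/RR × 100 = (3.39615 − 1)/3.39615 × 100 = 70.5549%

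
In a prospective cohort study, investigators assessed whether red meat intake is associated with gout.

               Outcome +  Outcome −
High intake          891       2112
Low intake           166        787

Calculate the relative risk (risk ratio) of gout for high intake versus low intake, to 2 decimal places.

Cells: a = 891, b = 2112, c = 166, d = 787.
Risk in exposed = 891/3003 = 0.29670; risk in unexposed = 166/953 = 0.17419.
RR = 0.29670 / 0.17419 = 1.70336
The risk among the exposed is 1.70 times that among the unexposed.

1.70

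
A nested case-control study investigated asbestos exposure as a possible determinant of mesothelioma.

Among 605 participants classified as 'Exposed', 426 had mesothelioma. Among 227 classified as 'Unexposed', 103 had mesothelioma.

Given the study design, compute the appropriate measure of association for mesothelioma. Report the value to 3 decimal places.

From the description: a = 426, b = 179, c = 103, d = 124.
This is a nested case-control study: participants were sampled on outcome status, so risks in the source population cannot be estimated directly — relative risk is not valid here. The odds ratio is the appropriate measure.
OR = (a·d)/(b·c) = (426 × 124) / (179 × 103) = 52824 / 18437 = 2.86511

2.865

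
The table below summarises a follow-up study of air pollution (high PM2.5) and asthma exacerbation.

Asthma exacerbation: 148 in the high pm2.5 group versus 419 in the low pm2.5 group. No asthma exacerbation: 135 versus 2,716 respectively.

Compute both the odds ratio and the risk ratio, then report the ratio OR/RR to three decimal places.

From the description: a = 148, b = 135, c = 419, d = 2716.
OR = (148·2716)/(135·419) = 401968/56565 = 7.10630
Risk in exposed = 148/283 = 0.52297; risk in unexposed = 419/3135 = 0.13365; RR = 3.91290
OR/RR = 7.10630 / 3.91290 = 1.81612
The outcome is not rare, so the OR lies further from 1 than the RR.

1.816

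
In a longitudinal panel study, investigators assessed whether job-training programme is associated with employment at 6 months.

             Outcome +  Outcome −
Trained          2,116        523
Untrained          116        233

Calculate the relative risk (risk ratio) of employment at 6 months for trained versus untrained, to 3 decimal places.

Cells: a = 2116, b = 523, c = 116, d = 233.
Risk in exposed = 2116/2639 = 0.80182; risk in unexposed = 116/349 = 0.33238.
RR = 0.80182 / 0.33238 = 2.41237
The risk among the exposed is 2.41 times that among the unexposed.

2.412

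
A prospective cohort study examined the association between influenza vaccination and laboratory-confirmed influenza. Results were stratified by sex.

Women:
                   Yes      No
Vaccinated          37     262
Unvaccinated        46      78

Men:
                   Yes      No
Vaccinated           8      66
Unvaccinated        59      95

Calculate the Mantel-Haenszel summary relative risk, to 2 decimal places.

RR_MH = Σ(aᵢ·n₀ᵢ/nᵢ) / Σ(cᵢ·n₁ᵢ/nᵢ), with n₁ᵢ = aᵢ+bᵢ (exposed), n₀ᵢ = cᵢ+dᵢ (unexposed), nᵢ = n₁ᵢ+n₀ᵢ.
Stratum 1 (Women): n₁ = 299, n₀ = 124, n = 423; a·n₀/n = 37·124/423 = 10.8463; c·n₁/n = 46·299/423 = 32.5154
Stratum 2 (Men): n₁ = 74, n₀ = 154, n = 228; a·n₀/n = 8·154/228 = 5.4035; c·n₁/n = 59·74/228 = 19.1491
RR_MH = (10.8463 + 5.4035) / (32.5154 + 19.1491) = 16.2498 / 51.6645 = 0.31453

0.31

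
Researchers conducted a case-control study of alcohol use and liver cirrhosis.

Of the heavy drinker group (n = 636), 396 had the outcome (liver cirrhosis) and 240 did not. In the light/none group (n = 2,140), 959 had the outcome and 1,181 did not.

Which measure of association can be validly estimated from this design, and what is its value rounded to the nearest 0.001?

From the description: a = 396, b = 240, c = 959, d = 1181.
This is a case-control study: participants were sampled on outcome status, so risks in the source population cannot be estimated directly — relative risk is not valid here. The odds ratio is the appropriate measure.
OR = (a·d)/(b·c) = (396 × 1181) / (240 × 959) = 467676 / 230160 = 2.03196

2.032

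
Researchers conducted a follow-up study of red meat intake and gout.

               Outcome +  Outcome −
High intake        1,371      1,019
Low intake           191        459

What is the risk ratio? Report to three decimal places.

1.952

Cells: a = 1371, b = 1019, c = 191, d = 459.
Risk in exposed = 1371/2390 = 0.57364; risk in unexposed = 191/650 = 0.29385.
RR = 0.57364 / 0.29385 = 1.95218
The risk among the exposed is 1.95 times that among the unexposed.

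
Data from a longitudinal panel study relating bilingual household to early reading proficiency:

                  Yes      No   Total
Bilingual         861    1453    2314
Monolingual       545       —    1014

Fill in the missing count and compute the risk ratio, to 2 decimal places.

0.69

The missing cell is in the unexposed row: 1014 − 545 = 469.
So a = 861, b = 1453, c = 545, d = 469.
RR = [a/(a+b)] / [c/(c+d)] = (861/2314) / (545/1014) = 0.37208/0.53748 = 0.69228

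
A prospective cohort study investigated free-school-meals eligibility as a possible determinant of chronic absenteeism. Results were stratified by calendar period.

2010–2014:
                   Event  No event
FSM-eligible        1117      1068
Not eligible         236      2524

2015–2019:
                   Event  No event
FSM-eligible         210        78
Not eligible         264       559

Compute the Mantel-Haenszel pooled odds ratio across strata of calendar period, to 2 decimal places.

9.72

OR_MH = Σ(aᵢdᵢ/nᵢ) / Σ(bᵢcᵢ/nᵢ), where nᵢ is the stratum total.
Stratum 1 (2010–2014): n = 4945; a·d/n = 1117·2524/4945 = 570.1331; b·c/n = 1068·236/4945 = 50.9703
Stratum 2 (2015–2019): n = 1111; a·d/n = 210·559/1111 = 105.6616; b·c/n = 78·264/1111 = 18.5347
OR_MH = (570.1331 + 105.6616) / (50.9703 + 18.5347) = 675.7946 / 69.5049 = 9.72297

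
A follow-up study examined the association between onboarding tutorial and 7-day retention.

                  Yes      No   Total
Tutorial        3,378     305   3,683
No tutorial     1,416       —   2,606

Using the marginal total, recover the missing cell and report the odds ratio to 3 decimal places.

9.308

The missing cell is in the unexposed row: 2606 − 1416 = 1190.
So a = 3378, b = 305, c = 1416, d = 1190.
OR = (a·d)/(b·c) = (3378 × 1190) / (305 × 1416) = 4019820 / 431880 = 9.30772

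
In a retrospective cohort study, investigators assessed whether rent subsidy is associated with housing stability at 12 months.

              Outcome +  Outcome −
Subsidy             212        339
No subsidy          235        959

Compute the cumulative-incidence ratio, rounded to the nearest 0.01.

1.95

Cells: a = 212, b = 339, c = 235, d = 959.
Risk in exposed = 212/551 = 0.38475; risk in unexposed = 235/1194 = 0.19682.
RR = 0.38475 / 0.19682 = 1.95488
The risk among the exposed is 1.95 times that among the unexposed.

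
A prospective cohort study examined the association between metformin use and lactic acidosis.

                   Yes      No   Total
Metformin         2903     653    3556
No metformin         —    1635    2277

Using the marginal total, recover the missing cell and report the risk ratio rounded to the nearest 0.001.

The missing cell is in the unexposed row: 2277 − 1635 = 642.
So a = 2903, b = 653, c = 642, d = 1635.
RR = [a/(a+b)] / [c/(c+d)] = (2903/3556) / (642/2277) = 0.81637/0.28195 = 2.89543

2.895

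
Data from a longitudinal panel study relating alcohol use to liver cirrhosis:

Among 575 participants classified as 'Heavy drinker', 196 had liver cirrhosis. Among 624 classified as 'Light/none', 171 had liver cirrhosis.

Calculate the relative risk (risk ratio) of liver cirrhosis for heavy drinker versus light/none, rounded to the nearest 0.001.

1.244

From the description: a = 196, b = 379, c = 171, d = 453.
Risk in exposed = 196/575 = 0.34087; risk in unexposed = 171/624 = 0.27404.
RR = 0.34087 / 0.27404 = 1.24387
The risk among the exposed is 1.24 times that among the unexposed.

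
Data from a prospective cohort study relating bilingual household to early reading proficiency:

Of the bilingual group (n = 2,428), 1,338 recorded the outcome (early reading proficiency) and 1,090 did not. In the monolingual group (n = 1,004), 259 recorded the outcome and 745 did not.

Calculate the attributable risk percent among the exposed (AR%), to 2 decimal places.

From the description: a = 1338, b = 1090, c = 259, d = 745.
Risk in exposed = 1338/2428 = 0.55107; risk in unexposed = 259/1004 = 0.25797.
RR = 0.55107/0.25797 = 2.13620
AR% = (RR − 1)/RR × 100 = (2.13620 − 1)/2.13620 × 100 = 53.1878%

53.19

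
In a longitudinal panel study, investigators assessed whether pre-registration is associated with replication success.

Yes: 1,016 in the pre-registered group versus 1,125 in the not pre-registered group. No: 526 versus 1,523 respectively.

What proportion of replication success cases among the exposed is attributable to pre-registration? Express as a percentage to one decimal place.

From the description: a = 1016, b = 526, c = 1125, d = 1523.
Risk in exposed = 1016/1542 = 0.65888; risk in unexposed = 1125/2648 = 0.42485.
RR = 0.65888/0.42485 = 1.55087
AR% = (RR − 1)/RR × 100 = (1.55087 − 1)/1.55087 × 100 = 35.5200%

35.5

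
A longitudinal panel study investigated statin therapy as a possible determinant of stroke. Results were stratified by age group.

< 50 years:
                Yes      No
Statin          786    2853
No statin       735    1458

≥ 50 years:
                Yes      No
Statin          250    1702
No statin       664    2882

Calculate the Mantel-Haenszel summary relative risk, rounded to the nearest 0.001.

0.658

RR_MH = Σ(aᵢ·n₀ᵢ/nᵢ) / Σ(cᵢ·n₁ᵢ/nᵢ), with n₁ᵢ = aᵢ+bᵢ (exposed), n₀ᵢ = cᵢ+dᵢ (unexposed), nᵢ = n₁ᵢ+n₀ᵢ.
Stratum 1 (< 50 years): n₁ = 3639, n₀ = 2193, n = 5832; a·n₀/n = 786·2193/5832 = 295.5586; c·n₁/n = 735·3639/5832 = 458.6188
Stratum 2 (≥ 50 years): n₁ = 1952, n₀ = 3546, n = 5498; a·n₀/n = 250·3546/5498 = 161.2405; c·n₁/n = 664·1952/5498 = 235.7454
RR_MH = (295.5586 + 161.2405) / (458.6188 + 235.7454) = 456.7991 / 694.3642 = 0.65787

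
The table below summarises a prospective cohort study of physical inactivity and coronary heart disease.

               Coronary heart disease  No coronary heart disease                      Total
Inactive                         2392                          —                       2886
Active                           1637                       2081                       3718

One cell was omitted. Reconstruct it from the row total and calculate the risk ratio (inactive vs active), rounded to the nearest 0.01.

The missing cell is in the exposed row: 2886 − 2392 = 494.
So a = 2392, b = 494, c = 1637, d = 2081.
RR = [a/(a+b)] / [c/(c+d)] = (2392/2886) / (1637/3718) = 0.82883/0.44029 = 1.88246

1.88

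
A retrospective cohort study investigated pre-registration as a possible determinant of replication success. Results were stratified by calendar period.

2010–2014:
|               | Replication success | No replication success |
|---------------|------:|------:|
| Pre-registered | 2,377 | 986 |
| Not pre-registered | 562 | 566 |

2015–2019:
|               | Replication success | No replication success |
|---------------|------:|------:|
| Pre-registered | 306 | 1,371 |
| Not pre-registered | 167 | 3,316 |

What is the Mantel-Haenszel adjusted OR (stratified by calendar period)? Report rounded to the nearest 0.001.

2.958

OR_MH = Σ(aᵢdᵢ/nᵢ) / Σ(bᵢcᵢ/nᵢ), where nᵢ is the stratum total.
Stratum 1 (2010–2014): n = 4491; a·d/n = 2377·566/4491 = 299.5729; b·c/n = 986·562/4491 = 123.3872
Stratum 2 (2015–2019): n = 5160; a·d/n = 306·3316/5160 = 196.6465; b·c/n = 1371·167/5160 = 44.3715
OR_MH = (299.5729 + 196.6465) / (123.3872 + 44.3715) = 496.2194 / 167.7587 = 2.95794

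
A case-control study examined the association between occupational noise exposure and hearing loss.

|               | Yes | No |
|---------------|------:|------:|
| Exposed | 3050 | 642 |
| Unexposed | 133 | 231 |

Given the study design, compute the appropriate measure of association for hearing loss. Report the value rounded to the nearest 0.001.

Cells: a = 3050, b = 642, c = 133, d = 231.
This is a case-control study: participants were sampled on outcome status, so risks in the source population cannot be estimated directly — relative risk is not valid here. The odds ratio is the appropriate measure.
OR = (a·d)/(b·c) = (3050 × 231) / (642 × 133) = 704550 / 85386 = 8.25135

8.251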